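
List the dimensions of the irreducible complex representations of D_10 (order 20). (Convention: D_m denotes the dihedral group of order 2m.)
Dimensions: 1, 1, 1, 1, 2, 2, 2, 2

Argument: There are 8 irreducibles (= number of conjugacy classes). Their dimensions d_i satisfy sum d_i^2 = |G| = 20: 1 + 1 + 1 + 1 + 4 + 4 + 4 + 4 = 20.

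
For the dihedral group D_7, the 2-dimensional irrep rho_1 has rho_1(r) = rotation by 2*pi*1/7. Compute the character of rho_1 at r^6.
chi_{rho_1}(r^6) = 2*cos(2*pi*1*6/7) = 2*cos(2*pi/7)

Proof sketch: rho_1(r^6) is rotation by angle 2*pi*1*6/7, whose trace is 2*cos(2*pi*1*6/7) = 2*cos(2*pi/7).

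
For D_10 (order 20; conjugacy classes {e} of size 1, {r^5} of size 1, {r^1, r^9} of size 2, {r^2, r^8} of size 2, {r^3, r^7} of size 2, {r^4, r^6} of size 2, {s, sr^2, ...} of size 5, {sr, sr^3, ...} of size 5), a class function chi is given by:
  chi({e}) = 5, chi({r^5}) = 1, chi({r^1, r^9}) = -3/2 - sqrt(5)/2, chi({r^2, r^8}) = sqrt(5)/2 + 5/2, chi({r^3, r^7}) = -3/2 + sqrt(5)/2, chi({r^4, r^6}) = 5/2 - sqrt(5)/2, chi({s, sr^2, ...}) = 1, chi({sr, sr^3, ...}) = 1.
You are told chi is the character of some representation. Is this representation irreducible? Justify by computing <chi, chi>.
Not irreducible (reducible): <chi, chi> = 4 > 1.

<chi, chi> = (1/|G|) sum_C |C| * |chi(C)|^2 = (1/20)[1*|5|^2 + 1*|1|^2 + 2*|-3/2 - sqrt(5)/2|^2 + 2*|sqrt(5)/2 + 5/2|^2 + 2*|-3/2 + sqrt(5)/2|^2 + 2*|5/2 - sqrt(5)/2|^2 + 5*|1|^2 + 5*|1|^2]
  = (1/20)[(25) + (1) + (3*sqrt(5) + 7) + (5*sqrt(5) + 15) + (7 - 3*sqrt(5)) + (15 - 5*sqrt(5)) + (5) + (5)] = 80/20 = 4.
A character is irreducible iff <chi, chi> = 1, so this representation is reducible.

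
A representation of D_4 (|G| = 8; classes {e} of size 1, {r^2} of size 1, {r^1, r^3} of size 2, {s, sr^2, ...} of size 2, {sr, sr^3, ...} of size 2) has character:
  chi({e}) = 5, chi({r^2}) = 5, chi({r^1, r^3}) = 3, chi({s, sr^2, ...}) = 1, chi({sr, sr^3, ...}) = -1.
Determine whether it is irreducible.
Not irreducible (reducible): <chi, chi> = 9 > 1.

Proof sketch: <chi, chi> = (1/|G|) sum_C |C| * |chi(C)|^2 = (1/8)[1*|5|^2 + 1*|5|^2 + 2*|3|^2 + 2*|1|^2 + 2*|-1|^2]
  = (1/8)[(25) + (25) + (18) + (2) + (2)] = 72/8 = 9.
A character is irreducible iff <chi, chi> = 1, so this representation is reducible.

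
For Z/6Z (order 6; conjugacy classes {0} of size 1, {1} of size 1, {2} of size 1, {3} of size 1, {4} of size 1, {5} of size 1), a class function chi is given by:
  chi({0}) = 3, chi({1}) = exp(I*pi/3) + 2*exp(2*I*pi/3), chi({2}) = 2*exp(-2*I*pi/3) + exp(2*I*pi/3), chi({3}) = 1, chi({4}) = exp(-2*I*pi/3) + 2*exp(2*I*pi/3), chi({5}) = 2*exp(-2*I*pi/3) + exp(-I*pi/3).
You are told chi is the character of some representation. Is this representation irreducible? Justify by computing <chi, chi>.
Not irreducible (reducible): <chi, chi> = 5 > 1.

Working: <chi, chi> = (1/|G|) sum_C |C| * |chi(C)|^2 = (1/6)[1*|3|^2 + 1*|exp(I*pi/3) + 2*exp(2*I*pi/3)|^2 + 1*|2*exp(-2*I*pi/3) + exp(2*I*pi/3)|^2 + 1*|1|^2 + 1*|exp(-2*I*pi/3) + 2*exp(2*I*pi/3)|^2 + 1*|2*exp(-2*I*pi/3) + exp(-I*pi/3)|^2]
  = (1/6)[(9) + (7) + (3) + (1) + (3) + (7)] = 30/6 = 5.
(Exp terms are combined using exp(i*s)*conj(exp(i*t)) = exp(i*(s-t)), and sums of them are collapsed using the identity that for every m > 1 the m distinct m-th roots of unity sum to 0, e.g. 1 + exp(2*I*pi/3) + exp(-2*I*pi/3) = 0.)
A character is irreducible iff <chi, chi> = 1, so this representation is reducible.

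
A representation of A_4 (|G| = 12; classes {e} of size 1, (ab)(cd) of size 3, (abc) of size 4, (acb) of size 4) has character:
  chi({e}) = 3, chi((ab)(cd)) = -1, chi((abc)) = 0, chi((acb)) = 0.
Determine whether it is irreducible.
Irreducible: <chi, chi> = 1.

Justification: <chi, chi> = (1/|G|) sum_C |C| * |chi(C)|^2 = (1/12)[1*|3|^2 + 3*|-1|^2 + 4*|0|^2 + 4*|0|^2]
  = (1/12)[(9) + (3) + (0) + (0)] = 12/12 = 1.
(Exp terms are combined using exp(i*s)*conj(exp(i*t)) = exp(i*(s-t)), and sums of them are collapsed using the identity that for every m > 1 the m distinct m-th roots of unity sum to 0, e.g. 1 + exp(2*I*pi/3) + exp(-2*I*pi/3) = 0.)
A character is irreducible iff <chi, chi> = 1, so this representation is irreducible.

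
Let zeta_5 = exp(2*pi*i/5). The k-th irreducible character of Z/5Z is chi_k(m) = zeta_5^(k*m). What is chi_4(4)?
chi_4(4) = zeta_5^16 = exp(2*I*pi/5)

Working: chi_4(4) = zeta_5^(4*4) = zeta_5^16. Since zeta_5^5 = 1, this equals zeta_5^1 = exp(2*pi*i*1/5) = exp(2*I*pi/5).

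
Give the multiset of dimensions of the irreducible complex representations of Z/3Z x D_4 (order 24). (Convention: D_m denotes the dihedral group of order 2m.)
Dimensions: 1, 1, 1, 1, 1, 1, 1, 1, 1, 1, 1, 1, 2, 2, 2

There are 15 irreducibles (= number of conjugacy classes). Their dimensions d_i satisfy sum d_i^2 = |G| = 24: 1 + 1 + 1 + 1 + 1 + 1 + 1 + 1 + 1 + 1 + 1 + 1 + 4 + 4 + 4 = 24. (For the product with Z/3Z: each of the 3 1-dim characters of Z/3Z tensors with each irrep of D_4, giving 3 copies of each D_4-dimension.)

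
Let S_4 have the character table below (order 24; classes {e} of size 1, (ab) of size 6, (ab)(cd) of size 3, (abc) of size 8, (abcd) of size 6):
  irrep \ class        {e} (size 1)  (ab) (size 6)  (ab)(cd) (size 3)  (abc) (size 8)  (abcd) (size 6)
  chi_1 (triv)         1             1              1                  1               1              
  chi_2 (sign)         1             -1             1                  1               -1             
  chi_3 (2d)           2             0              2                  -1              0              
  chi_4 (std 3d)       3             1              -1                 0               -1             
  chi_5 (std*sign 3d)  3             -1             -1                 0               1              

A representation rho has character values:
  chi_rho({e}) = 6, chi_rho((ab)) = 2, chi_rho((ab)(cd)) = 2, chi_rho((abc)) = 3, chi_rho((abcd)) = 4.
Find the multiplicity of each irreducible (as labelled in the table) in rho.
Multiplicities: chi_1: 3, chi_2: 0, chi_3: 0, chi_4: 0, chi_5: 1.

Derivation: Use <chi_rho, chi> = (1/|G|) sum_C |C| * chi_rho(C) * conj(chi(C)) with |G| = 24 for each irreducible chi in the table:
  <chi_rho, chi_1> = (1/24)[1*(6)*conj(1) + 6*(2)*conj(1) + 3*(2)*conj(1) + 8*(3)*conj(1) + 6*(4)*conj(1)]
      = (1/24)[(6) + (12) + (6) + (24) + (24)] = 72/24 = 3
  <chi_rho, chi_2> = (1/24)[1*(6)*conj(1) + 6*(2)*conj(-1) + 3*(2)*conj(1) + 8*(3)*conj(1) + 6*(4)*conj(-1)]
      = (1/24)[(6) + (-12) + (6) + (24) + (-24)] = 0/24 = 0
  <chi_rho, chi_3> = (1/24)[1*(6)*conj(2) + 6*(2)*conj(0) + 3*(2)*conj(2) + 8*(3)*conj(-1) + 6*(4)*conj(0)]
      = (1/24)[(12) + (0) + (12) + (-24) + (0)] = 0/24 = 0
  <chi_rho, chi_4> = (1/24)[1*(6)*conj(3) + 6*(2)*conj(1) + 3*(2)*conj(-1) + 8*(3)*conj(0) + 6*(4)*conj(-1)]
      = (1/24)[(18) + (12) + (-6) + (0) + (-24)] = 0/24 = 0
  <chi_rho, chi_5> = (1/24)[1*(6)*conj(3) + 6*(2)*conj(-1) + 3*(2)*conj(-1) + 8*(3)*conj(0) + 6*(4)*conj(1)]
      = (1/24)[(18) + (-12) + (-6) + (0) + (24)] = 24/24 = 1
Dimension check: dim(rho) = sum (mult * dim) = 3*1 + 0*1 + 0*2 + 0*3 + 1*3 = 6 = chi_rho(e) = 6.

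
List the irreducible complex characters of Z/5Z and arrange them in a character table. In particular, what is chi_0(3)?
Character table of Z/5Z (irreps indexed chi_0,...,chi_4 with chi_k(m) = zeta_5^(k*m), zeta_5 = exp(2*pi*i/5)):
  irrep \ class  {0} (size 1)  {1} (size 1)    {2} (size 1)    {3} (size 1)    {4} (size 1)  
  chi_0          1             1               1               1               1             
  chi_1          1             exp(2*I*pi/5)   exp(4*I*pi/5)   exp(-4*I*pi/5)  exp(-2*I*pi/5)
  chi_2          1             exp(4*I*pi/5)   exp(-2*I*pi/5)  exp(2*I*pi/5)   exp(-4*I*pi/5)
  chi_3          1             exp(-4*I*pi/5)  exp(2*I*pi/5)   exp(-2*I*pi/5)  exp(4*I*pi/5) 
  chi_4          1             exp(-2*I*pi/5)  exp(-4*I*pi/5)  exp(4*I*pi/5)   exp(2*I*pi/5) 

Spot check: chi_0(3) = zeta_5^(0*3) = zeta_5^0 = 1.

Justification: Z/5Z is abelian, so all 5 irreducible complex representations are 1-dimensional. They are given by chi_k(m) = zeta_5^(k*m) for k = 0,...,4. Row orthogonality: sum_m chi_k(m) conj(chi_l(m)) = 5 * [k = l].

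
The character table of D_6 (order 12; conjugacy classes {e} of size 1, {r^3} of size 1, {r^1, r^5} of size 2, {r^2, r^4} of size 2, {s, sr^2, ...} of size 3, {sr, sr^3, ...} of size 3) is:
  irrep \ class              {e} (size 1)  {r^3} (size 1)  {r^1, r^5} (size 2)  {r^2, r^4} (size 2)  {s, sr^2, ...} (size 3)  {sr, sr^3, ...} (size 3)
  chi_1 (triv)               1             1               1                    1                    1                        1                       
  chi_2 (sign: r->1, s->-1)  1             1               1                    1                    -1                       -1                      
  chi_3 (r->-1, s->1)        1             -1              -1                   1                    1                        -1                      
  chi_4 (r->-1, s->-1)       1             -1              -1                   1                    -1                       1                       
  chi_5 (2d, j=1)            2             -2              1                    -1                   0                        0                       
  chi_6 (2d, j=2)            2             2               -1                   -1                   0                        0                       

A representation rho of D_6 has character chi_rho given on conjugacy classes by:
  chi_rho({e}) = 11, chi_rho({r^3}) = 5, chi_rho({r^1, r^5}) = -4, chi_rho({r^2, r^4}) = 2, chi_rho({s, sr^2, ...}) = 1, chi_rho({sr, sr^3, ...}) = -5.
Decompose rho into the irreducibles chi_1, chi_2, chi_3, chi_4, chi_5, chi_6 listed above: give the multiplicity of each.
Multiplicities: chi_1: 0, chi_2: 2, chi_3: 3, chi_4: 0, chi_5: 0, chi_6: 3.

Solution. Use <chi_rho, chi> = (1/|G|) sum_C |C| * chi_rho(C) * conj(chi(C)) with |G| = 12 for each irreducible chi in the table:
  <chi_rho, chi_1> = (1/12)[1*(11)*conj(1) + 1*(5)*conj(1) + 2*(-4)*conj(1) + 2*(2)*conj(1) + 3*(1)*conj(1) + 3*(-5)*conj(1)]
      = (1/12)[(11) + (5) + (-8) + (4) + (3) + (-15)] = 0/12 = 0
  <chi_rho, chi_2> = (1/12)[1*(11)*conj(1) + 1*(5)*conj(1) + 2*(-4)*conj(1) + 2*(2)*conj(1) + 3*(1)*conj(-1) + 3*(-5)*conj(-1)]
      = (1/12)[(11) + (5) + (-8) + (4) + (-3) + (15)] = 24/12 = 2
  <chi_rho, chi_3> = (1/12)[1*(11)*conj(1) + 1*(5)*conj(-1) + 2*(-4)*conj(-1) + 2*(2)*conj(1) + 3*(1)*conj(1) + 3*(-5)*conj(-1)]
      = (1/12)[(11) + (-5) + (8) + (4) + (3) + (15)] = 36/12 = 3
  <chi_rho, chi_4> = (1/12)[1*(11)*conj(1) + 1*(5)*conj(-1) + 2*(-4)*conj(-1) + 2*(2)*conj(1) + 3*(1)*conj(-1) + 3*(-5)*conj(1)]
      = (1/12)[(11) + (-5) + (8) + (4) + (-3) + (-15)] = 0/12 = 0
  <chi_rho, chi_5> = (1/12)[1*(11)*conj(2) + 1*(5)*conj(-2) + 2*(-4)*conj(1) + 2*(2)*conj(-1) + 3*(1)*conj(0) + 3*(-5)*conj(0)]
      = (1/12)[(22) + (-10) + (-8) + (-4) + (0) + (0)] = 0/12 = 0
  <chi_rho, chi_6> = (1/12)[1*(11)*conj(2) + 1*(5)*conj(2) + 2*(-4)*conj(-1) + 2*(2)*conj(-1) + 3*(1)*conj(0) + 3*(-5)*conj(0)]
      = (1/12)[(22) + (10) + (8) + (-4) + (0) + (0)] = 36/12 = 3
Dimension check: dim(rho) = sum (mult * dim) = 0*1 + 2*1 + 3*1 + 0*1 + 0*2 + 3*2 = 11 = chi_rho(e) = 11.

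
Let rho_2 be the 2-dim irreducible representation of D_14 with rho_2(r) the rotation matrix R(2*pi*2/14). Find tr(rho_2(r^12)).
chi_{rho_2}(r^12) = 2*cos(2*pi*2*12/14) = -2*cos(3*pi/7)

Working: rho_2(r^12) is rotation by angle 2*pi*2*12/14, whose trace is 2*cos(2*pi*2*12/14) = -2*cos(3*pi/7).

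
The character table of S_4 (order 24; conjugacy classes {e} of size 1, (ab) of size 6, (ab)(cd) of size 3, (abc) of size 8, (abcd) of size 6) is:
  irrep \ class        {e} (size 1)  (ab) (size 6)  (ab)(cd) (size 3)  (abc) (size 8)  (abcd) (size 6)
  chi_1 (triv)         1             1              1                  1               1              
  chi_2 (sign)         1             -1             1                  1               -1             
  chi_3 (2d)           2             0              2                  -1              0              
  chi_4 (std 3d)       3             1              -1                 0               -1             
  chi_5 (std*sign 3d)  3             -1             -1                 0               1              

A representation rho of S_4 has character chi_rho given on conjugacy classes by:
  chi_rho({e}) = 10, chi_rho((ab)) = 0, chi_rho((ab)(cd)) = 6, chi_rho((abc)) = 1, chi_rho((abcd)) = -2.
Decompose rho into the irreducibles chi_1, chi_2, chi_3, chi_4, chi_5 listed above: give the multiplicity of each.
Multiplicities: chi_1: 1, chi_2: 2, chi_3: 2, chi_4: 1, chi_5: 0.

Reasoning: Use <chi_rho, chi> = (1/|G|) sum_C |C| * chi_rho(C) * conj(chi(C)) with |G| = 24 for each irreducible chi in the table:
  <chi_rho, chi_1> = (1/24)[1*(10)*conj(1) + 6*(0)*conj(1) + 3*(6)*conj(1) + 8*(1)*conj(1) + 6*(-2)*conj(1)]
      = (1/24)[(10) + (0) + (18) + (8) + (-12)] = 24/24 = 1
  <chi_rho, chi_2> = (1/24)[1*(10)*conj(1) + 6*(0)*conj(-1) + 3*(6)*conj(1) + 8*(1)*conj(1) + 6*(-2)*conj(-1)]
      = (1/24)[(10) + (0) + (18) + (8) + (12)] = 48/24 = 2
  <chi_rho, chi_3> = (1/24)[1*(10)*conj(2) + 6*(0)*conj(0) + 3*(6)*conj(2) + 8*(1)*conj(-1) + 6*(-2)*conj(0)]
      = (1/24)[(20) + (0) + (36) + (-8) + (0)] = 48/24 = 2
  <chi_rho, chi_4> = (1/24)[1*(10)*conj(3) + 6*(0)*conj(1) + 3*(6)*conj(-1) + 8*(1)*conj(0) + 6*(-2)*conj(-1)]
      = (1/24)[(30) + (0) + (-18) + (0) + (12)] = 24/24 = 1
  <chi_rho, chi_5> = (1/24)[1*(10)*conj(3) + 6*(0)*conj(-1) + 3*(6)*conj(-1) + 8*(1)*conj(0) + 6*(-2)*conj(1)]
      = (1/24)[(30) + (0) + (-18) + (0) + (-12)] = 0/24 = 0
Dimension check: dim(rho) = sum (mult * dim) = 1*1 + 2*1 + 2*2 + 1*3 + 0*3 = 10 = chi_rho(e) = 10.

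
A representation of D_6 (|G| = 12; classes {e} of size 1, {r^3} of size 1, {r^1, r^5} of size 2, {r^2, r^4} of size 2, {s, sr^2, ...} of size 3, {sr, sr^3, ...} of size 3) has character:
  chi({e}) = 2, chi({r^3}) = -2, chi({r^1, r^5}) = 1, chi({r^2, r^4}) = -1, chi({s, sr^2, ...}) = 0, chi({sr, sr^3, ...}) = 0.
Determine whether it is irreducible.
Irreducible: <chi, chi> = 1.

<chi, chi> = (1/|G|) sum_C |C| * |chi(C)|^2 = (1/12)[1*|2|^2 + 1*|-2|^2 + 2*|1|^2 + 2*|-1|^2 + 3*|0|^2 + 3*|0|^2]
  = (1/12)[(4) + (4) + (2) + (2) + (0) + (0)] = 12/12 = 1.
A character is irreducible iff <chi, chi> = 1, so this representation is irreducible.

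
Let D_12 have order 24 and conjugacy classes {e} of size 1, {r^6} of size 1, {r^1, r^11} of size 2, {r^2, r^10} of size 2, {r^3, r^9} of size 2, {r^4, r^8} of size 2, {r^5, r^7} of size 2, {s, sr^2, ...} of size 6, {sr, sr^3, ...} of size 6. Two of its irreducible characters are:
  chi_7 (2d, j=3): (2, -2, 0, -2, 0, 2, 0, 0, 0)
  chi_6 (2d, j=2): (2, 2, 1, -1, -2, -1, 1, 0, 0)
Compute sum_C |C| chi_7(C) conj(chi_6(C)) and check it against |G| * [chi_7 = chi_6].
Sum = 0; so <chi_7, chi_6> = 0 (distinct irreducibles are orthogonal).

Explanation: Compute term by term over conjugacy classes (|C| * chi_7(C) * conj(chi_6(C))):
  1*(2)*conj(2) + 1*(-2)*conj(2) + 2*(0)*conj(1) + 2*(-2)*conj(-1) + 2*(0)*conj(-2) + 2*(2)*conj(-1) + 2*(0)*conj(1) + 6*(0)*conj(0) + 6*(0)*conj(0)
  = (4) + (-4) + (0) + (4) + (0) + (-4) + (0) + (0) + (0)
  = 0.
Dividing by |G| = 24 gives 0/24 = 0, matching the row-orthogonality relation <chi_7, chi_6> = [chi_7 = chi_6].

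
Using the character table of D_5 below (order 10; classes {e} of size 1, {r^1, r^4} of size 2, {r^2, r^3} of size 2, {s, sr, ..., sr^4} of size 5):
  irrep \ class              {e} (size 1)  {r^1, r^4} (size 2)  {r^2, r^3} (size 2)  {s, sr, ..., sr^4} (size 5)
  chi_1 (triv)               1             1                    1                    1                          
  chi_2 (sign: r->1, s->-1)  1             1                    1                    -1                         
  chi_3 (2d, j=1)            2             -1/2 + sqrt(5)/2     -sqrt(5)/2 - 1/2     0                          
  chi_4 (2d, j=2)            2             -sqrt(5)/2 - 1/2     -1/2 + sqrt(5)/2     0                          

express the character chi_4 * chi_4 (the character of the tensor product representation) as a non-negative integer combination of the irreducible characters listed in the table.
chi_4 tensor chi_4 = chi_1 + chi_2 + chi_3 (all other irreducibles have multiplicity 0).

Details: The character of a tensor product is the pointwise product (chi_4 * chi_4)(C) = chi_4(C) * chi_4(C):
  {e}: (2)*(2), {r^1, r^4}: (-sqrt(5)/2 - 1/2)*(-sqrt(5)/2 - 1/2), {r^2, r^3}: (-1/2 + sqrt(5)/2)*(-1/2 + sqrt(5)/2), {s, sr, ..., sr^4}: (0)*(0)
so (chi_4 * chi_4) takes values
  {e} -> 4, {r^1, r^4} -> sqrt(5)/2 + 3/2, {r^2, r^3} -> 3/2 - sqrt(5)/2, {s, sr, ..., sr^4} -> 0.
Now take the inner product of this character with each irreducible chi from the table, <chi_4*chi_4, chi> = (1/10) sum_C |C| (chi_4*chi_4)(C) conj(chi(C)):
  <chi_4*chi_4, chi_1> = (1/10)[1*(4)*conj(1) + 2*(sqrt(5)/2 + 3/2)*conj(1) + 2*(3/2 - sqrt(5)/2)*conj(1) + 5*(0)*conj(1)]
      = (1/10)[(4) + (sqrt(5) + 3) + (3 - sqrt(5)) + (0)] = 10/10 = 1
  <chi_4*chi_4, chi_2> = (1/10)[1*(4)*conj(1) + 2*(sqrt(5)/2 + 3/2)*conj(1) + 2*(3/2 - sqrt(5)/2)*conj(1) + 5*(0)*conj(-1)]
      = (1/10)[(4) + (sqrt(5) + 3) + (3 - sqrt(5)) + (0)] = 10/10 = 1
  <chi_4*chi_4, chi_3> = (1/10)[1*(4)*conj(2) + 2*(sqrt(5)/2 + 3/2)*conj(-1/2 + sqrt(5)/2) + 2*(3/2 - sqrt(5)/2)*conj(-sqrt(5)/2 - 1/2) + 5*(0)*conj(0)]
      = (1/10)[(8) + (1 + sqrt(5)) + (1 - sqrt(5)) + (0)] = 10/10 = 1
  <chi_4*chi_4, chi_4> = (1/10)[1*(4)*conj(2) + 2*(sqrt(5)/2 + 3/2)*conj(-sqrt(5)/2 - 1/2) + 2*(3/2 - sqrt(5)/2)*conj(-1/2 + sqrt(5)/2) + 5*(0)*conj(0)]
      = (1/10)[(8) + (-2*sqrt(5) - 4) + (-4 + 2*sqrt(5)) + (0)] = 0/10 = 0
Hence the multiplicities are chi_1: 1, chi_2: 1, chi_3: 1. Dimension check: dim(chi_4)*dim(chi_4) = 2*2 = 4 and sum (mult * dim) = 1*1 + 1*1 + 1*2 = 4.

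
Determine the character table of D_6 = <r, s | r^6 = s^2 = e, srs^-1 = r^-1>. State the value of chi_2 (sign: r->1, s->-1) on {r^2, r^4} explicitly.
Conjugacy classes: {e} of size 1, {r^3} of size 1, {r^1, r^5} of size 2, {r^2, r^4} of size 2, {s, sr^2, ...} of size 3, {sr, sr^3, ...} of size 3.
Character table:
  irrep \ class              {e} (size 1)  {r^3} (size 1)  {r^1, r^5} (size 2)  {r^2, r^4} (size 2)  {s, sr^2, ...} (size 3)  {sr, sr^3, ...} (size 3)
  chi_1 (triv)               1             1               1                    1                    1                        1                       
  chi_2 (sign: r->1, s->-1)  1             1               1                    1                    -1                       -1                      
  chi_3 (r->-1, s->1)        1             -1              -1                   1                    1                        -1                      
  chi_4 (r->-1, s->-1)       1             -1              -1                   1                    -1                       1                       
  chi_5 (2d, j=1)            2             -2              1                    -1                   0                        0                       
  chi_6 (2d, j=2)            2             2               -1                   -1                   0                        0                       

Spot check: chi_2 (sign: r->1, s->-1) on {r^2, r^4} = 1.

Derivation: D_6 has order 2*6 = 12 with 6 conjugacy classes, hence 6 irreducibles. Sum of squared dims 1 + 1 + 1 + 1 + 4 + 4 = 12 = |G|. Linear characters come from the abelianisation; the 2-dimensional irreps have character r^k -> 2*cos(2*pi*j*k/6), reflections -> 0.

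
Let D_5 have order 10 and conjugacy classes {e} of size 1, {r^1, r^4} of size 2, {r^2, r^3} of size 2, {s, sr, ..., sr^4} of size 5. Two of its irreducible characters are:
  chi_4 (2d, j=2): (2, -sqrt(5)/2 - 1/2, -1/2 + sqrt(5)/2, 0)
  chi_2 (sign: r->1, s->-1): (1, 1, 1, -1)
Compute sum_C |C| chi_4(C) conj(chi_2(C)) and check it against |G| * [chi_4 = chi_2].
Sum = 0; so <chi_4, chi_2> = 0 (distinct irreducibles are orthogonal).

Justification: Compute term by term over conjugacy classes (|C| * chi_4(C) * conj(chi_2(C))):
  1*(2)*conj(1) + 2*(-sqrt(5)/2 - 1/2)*conj(1) + 2*(-1/2 + sqrt(5)/2)*conj(1) + 5*(0)*conj(-1)
  = (2) + (-sqrt(5) - 1) + (-1 + sqrt(5)) + (0)
  = 0.
Dividing by |G| = 10 gives 0/10 = 0, matching the row-orthogonality relation <chi_4, chi_2> = [chi_4 = chi_2].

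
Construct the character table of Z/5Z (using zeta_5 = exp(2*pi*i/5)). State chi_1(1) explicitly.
Character table of Z/5Z (irreps indexed chi_0,...,chi_4 with chi_k(m) = zeta_5^(k*m), zeta_5 = exp(2*pi*i/5)):
  irrep \ class  {0} (size 1)  {1} (size 1)    {2} (size 1)    {3} (size 1)    {4} (size 1)  
  chi_0          1             1               1               1               1             
  chi_1          1             exp(2*I*pi/5)   exp(4*I*pi/5)   exp(-4*I*pi/5)  exp(-2*I*pi/5)
  chi_2          1             exp(4*I*pi/5)   exp(-2*I*pi/5)  exp(2*I*pi/5)   exp(-4*I*pi/5)
  chi_3          1             exp(-4*I*pi/5)  exp(2*I*pi/5)   exp(-2*I*pi/5)  exp(4*I*pi/5) 
  chi_4          1             exp(-2*I*pi/5)  exp(-4*I*pi/5)  exp(4*I*pi/5)   exp(2*I*pi/5) 

Spot check: chi_1(1) = zeta_5^(1*1) = zeta_5^1 = exp(2*I*pi/5).

Solution. Z/5Z is abelian, so all 5 irreducible complex representations are 1-dimensional. They are given by chi_k(m) = zeta_5^(k*m) for k = 0,...,4. Row orthogonality: sum_m chi_k(m) conj(chi_l(m)) = 5 * [k = l].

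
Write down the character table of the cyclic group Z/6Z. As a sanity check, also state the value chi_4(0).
Character table of Z/6Z (irreps indexed chi_0,...,chi_5 with chi_k(m) = zeta_6^(k*m), zeta_6 = exp(2*pi*i/6)):
  irrep \ class  {0} (size 1)  {1} (size 1)    {2} (size 1)    {3} (size 1)  {4} (size 1)    {5} (size 1)  
  chi_0          1             1               1               1             1               1             
  chi_1          1             exp(I*pi/3)     exp(2*I*pi/3)   -1            exp(-2*I*pi/3)  exp(-I*pi/3)  
  chi_2          1             exp(2*I*pi/3)   exp(-2*I*pi/3)  1             exp(2*I*pi/3)   exp(-2*I*pi/3)
  chi_3          1             -1              1               -1            1               -1            
  chi_4          1             exp(-2*I*pi/3)  exp(2*I*pi/3)   1             exp(-2*I*pi/3)  exp(2*I*pi/3) 
  chi_5          1             exp(-I*pi/3)    exp(-2*I*pi/3)  -1            exp(2*I*pi/3)   exp(I*pi/3)   

Spot check: chi_4(0) = zeta_6^(4*0) = zeta_6^0 = 1.

Reasoning: Z/6Z is abelian, so all 6 irreducible complex representations are 1-dimensional. They are given by chi_k(m) = zeta_6^(k*m) for k = 0,...,5. Row orthogonality: sum_m chi_k(m) conj(chi_l(m)) = 6 * [k = l].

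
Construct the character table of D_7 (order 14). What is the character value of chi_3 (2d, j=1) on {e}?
Conjugacy classes: {e} of size 1, {r^1, r^6} of size 2, {r^2, r^5} of size 2, {r^3, r^4} of size 2, {s, sr, ..., sr^6} of size 7.
Character table:
  irrep \ class              {e} (size 1)  {r^1, r^6} (size 2)  {r^2, r^5} (size 2)  {r^3, r^4} (size 2)  {s, sr, ..., sr^6} (size 7)
  chi_1 (triv)               1             1                    1                    1                    1                          
  chi_2 (sign: r->1, s->-1)  1             1                    1                    1                    -1                         
  chi_3 (2d, j=1)            2             2*cos(2*pi/7)        -2*cos(3*pi/7)       -2*cos(pi/7)         0                          
  chi_4 (2d, j=2)            2             -2*cos(3*pi/7)       -2*cos(pi/7)         2*cos(2*pi/7)        0                          
  chi_5 (2d, j=3)            2             -2*cos(pi/7)         2*cos(2*pi/7)        -2*cos(3*pi/7)       0                          

Spot check: chi_3 (2d, j=1) on {e} = 2.

Reasoning: D_7 has order 2*7 = 14 with 5 conjugacy classes, hence 5 irreducibles. Sum of squared dims 1 + 1 + 4 + 4 + 4 = 14 = |G|. Linear characters come from the abelianisation; the 2-dimensional irreps have character r^k -> 2*cos(2*pi*j*k/7), reflections -> 0.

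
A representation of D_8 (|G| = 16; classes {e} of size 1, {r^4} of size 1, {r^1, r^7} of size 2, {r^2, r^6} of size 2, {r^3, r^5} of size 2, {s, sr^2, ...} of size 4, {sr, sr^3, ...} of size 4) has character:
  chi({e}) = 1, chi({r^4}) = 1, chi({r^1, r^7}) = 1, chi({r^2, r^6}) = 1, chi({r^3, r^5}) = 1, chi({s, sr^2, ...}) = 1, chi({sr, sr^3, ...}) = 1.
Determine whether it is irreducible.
Irreducible: <chi, chi> = 1.

Reasoning: <chi, chi> = (1/|G|) sum_C |C| * |chi(C)|^2 = (1/16)[1*|1|^2 + 1*|1|^2 + 2*|1|^2 + 2*|1|^2 + 2*|1|^2 + 4*|1|^2 + 4*|1|^2]
  = (1/16)[(1) + (1) + (2) + (2) + (2) + (4) + (4)] = 16/16 = 1.
A character is irreducible iff <chi, chi> = 1, so this representation is irreducible.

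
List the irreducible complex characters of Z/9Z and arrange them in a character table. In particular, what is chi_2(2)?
Character table of Z/9Z (irreps indexed chi_0,...,chi_8 with chi_k(m) = zeta_9^(k*m), zeta_9 = exp(2*pi*i/9)):
  irrep \ class  {0} (size 1)  {1} (size 1)    {2} (size 1)    {3} (size 1)    {4} (size 1)    {5} (size 1)    {6} (size 1)    {7} (size 1)    {8} (size 1)  
  chi_0          1             1               1               1               1               1               1               1               1             
  chi_1          1             exp(2*I*pi/9)   exp(4*I*pi/9)   exp(2*I*pi/3)   exp(8*I*pi/9)   exp(-8*I*pi/9)  exp(-2*I*pi/3)  exp(-4*I*pi/9)  exp(-2*I*pi/9)
  chi_2          1             exp(4*I*pi/9)   exp(8*I*pi/9)   exp(-2*I*pi/3)  exp(-2*I*pi/9)  exp(2*I*pi/9)   exp(2*I*pi/3)   exp(-8*I*pi/9)  exp(-4*I*pi/9)
  chi_3          1             exp(2*I*pi/3)   exp(-2*I*pi/3)  1               exp(2*I*pi/3)   exp(-2*I*pi/3)  1               exp(2*I*pi/3)   exp(-2*I*pi/3)
  chi_4          1             exp(8*I*pi/9)   exp(-2*I*pi/9)  exp(2*I*pi/3)   exp(-4*I*pi/9)  exp(4*I*pi/9)   exp(-2*I*pi/3)  exp(2*I*pi/9)   exp(-8*I*pi/9)
  chi_5          1             exp(-8*I*pi/9)  exp(2*I*pi/9)   exp(-2*I*pi/3)  exp(4*I*pi/9)   exp(-4*I*pi/9)  exp(2*I*pi/3)   exp(-2*I*pi/9)  exp(8*I*pi/9) 
  chi_6          1             exp(-2*I*pi/3)  exp(2*I*pi/3)   1               exp(-2*I*pi/3)  exp(2*I*pi/3)   1               exp(-2*I*pi/3)  exp(2*I*pi/3) 
  chi_7          1             exp(-4*I*pi/9)  exp(-8*I*pi/9)  exp(2*I*pi/3)   exp(2*I*pi/9)   exp(-2*I*pi/9)  exp(-2*I*pi/3)  exp(8*I*pi/9)   exp(4*I*pi/9) 
  chi_8          1             exp(-2*I*pi/9)  exp(-4*I*pi/9)  exp(-2*I*pi/3)  exp(-8*I*pi/9)  exp(8*I*pi/9)   exp(2*I*pi/3)   exp(4*I*pi/9)   exp(2*I*pi/9) 

Spot check: chi_2(2) = zeta_9^(2*2) = zeta_9^4 = exp(8*I*pi/9).

Proof sketch: Z/9Z is abelian, so all 9 irreducible complex representations are 1-dimensional. They are given by chi_k(m) = zeta_9^(k*m) for k = 0,...,8. Row orthogonality: sum_m chi_k(m) conj(chi_l(m)) = 9 * [k = l].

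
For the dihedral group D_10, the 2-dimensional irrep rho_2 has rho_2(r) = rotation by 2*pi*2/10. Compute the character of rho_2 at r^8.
chi_{rho_2}(r^8) = 2*cos(2*pi*2*8/10) = -sqrt(5)/2 - 1/2

Why: rho_2(r^8) is rotation by angle 2*pi*2*8/10, whose trace is 2*cos(2*pi*2*8/10) = -sqrt(5)/2 - 1/2.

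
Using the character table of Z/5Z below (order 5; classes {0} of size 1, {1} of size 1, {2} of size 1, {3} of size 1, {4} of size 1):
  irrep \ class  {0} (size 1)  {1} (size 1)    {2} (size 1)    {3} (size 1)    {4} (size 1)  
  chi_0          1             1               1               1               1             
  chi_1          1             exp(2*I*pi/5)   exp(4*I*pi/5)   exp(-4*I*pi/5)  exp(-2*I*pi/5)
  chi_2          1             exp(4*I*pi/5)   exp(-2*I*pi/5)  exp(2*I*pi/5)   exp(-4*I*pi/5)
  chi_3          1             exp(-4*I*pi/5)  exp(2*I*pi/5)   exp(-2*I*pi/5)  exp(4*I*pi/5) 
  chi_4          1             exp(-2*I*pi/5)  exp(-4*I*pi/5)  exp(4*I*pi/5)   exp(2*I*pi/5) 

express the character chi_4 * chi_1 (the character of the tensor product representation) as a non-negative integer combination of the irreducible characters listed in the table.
chi_4 tensor chi_1 = chi_0 (all other irreducibles have multiplicity 0).

Argument: The character of a tensor product is the pointwise product (chi_4 * chi_1)(C) = chi_4(C) * chi_1(C):
  {0}: (1)*(1), {1}: (exp(-2*I*pi/5))*(exp(2*I*pi/5)), {2}: (exp(-4*I*pi/5))*(exp(4*I*pi/5)), {3}: (exp(4*I*pi/5))*(exp(-4*I*pi/5)), {4}: (exp(2*I*pi/5))*(exp(-2*I*pi/5))
so (chi_4 * chi_1) takes values
  {0} -> 1, {1} -> 1, {2} -> 1, {3} -> 1, {4} -> 1.
Now take the inner product of this character with each irreducible chi from the table, <chi_4*chi_1, chi> = (1/5) sum_C |C| (chi_4*chi_1)(C) conj(chi(C)):
  <chi_4*chi_1, chi_0> = (1/5)[1*(1)*conj(1) + 1*(1)*conj(1) + 1*(1)*conj(1) + 1*(1)*conj(1) + 1*(1)*conj(1)]
      = (1/5)[(1) + (1) + (1) + (1) + (1)] = 5/5 = 1
  <chi_4*chi_1, chi_1> = (1/5)[1*(1)*conj(1) + 1*(1)*conj(exp(2*I*pi/5)) + 1*(1)*conj(exp(4*I*pi/5)) + 1*(1)*conj(exp(-4*I*pi/5)) + 1*(1)*conj(exp(-2*I*pi/5))]
      = (1/5)[(1) + (exp(-2*I*pi/5)) + (exp(-4*I*pi/5)) + (exp(4*I*pi/5)) + (exp(2*I*pi/5))] = 0/5 = 0
  <chi_4*chi_1, chi_2> = (1/5)[1*(1)*conj(1) + 1*(1)*conj(exp(4*I*pi/5)) + 1*(1)*conj(exp(-2*I*pi/5)) + 1*(1)*conj(exp(2*I*pi/5)) + 1*(1)*conj(exp(-4*I*pi/5))]
      = (1/5)[(1) + (exp(-4*I*pi/5)) + (exp(2*I*pi/5)) + (exp(-2*I*pi/5)) + (exp(4*I*pi/5))] = 0/5 = 0
  <chi_4*chi_1, chi_3> = (1/5)[1*(1)*conj(1) + 1*(1)*conj(exp(-4*I*pi/5)) + 1*(1)*conj(exp(2*I*pi/5)) + 1*(1)*conj(exp(-2*I*pi/5)) + 1*(1)*conj(exp(4*I*pi/5))]
      = (1/5)[(1) + (exp(4*I*pi/5)) + (exp(-2*I*pi/5)) + (exp(2*I*pi/5)) + (exp(-4*I*pi/5))] = 0/5 = 0
  <chi_4*chi_1, chi_4> = (1/5)[1*(1)*conj(1) + 1*(1)*conj(exp(-2*I*pi/5)) + 1*(1)*conj(exp(-4*I*pi/5)) + 1*(1)*conj(exp(4*I*pi/5)) + 1*(1)*conj(exp(2*I*pi/5))]
      = (1/5)[(1) + (exp(2*I*pi/5)) + (exp(4*I*pi/5)) + (exp(-4*I*pi/5)) + (exp(-2*I*pi/5))] = 0/5 = 0
(Exp terms are combined using exp(i*s)*conj(exp(i*t)) = exp(i*(s-t)), and sums of them are collapsed using the identity that for every m > 1 the m distinct m-th roots of unity sum to 0, e.g. 1 + exp(2*I*pi/3) + exp(-2*I*pi/3) = 0.)
Hence the multiplicities are chi_0: 1. Dimension check: dim(chi_4)*dim(chi_1) = 1*1 = 1 and sum (mult * dim) = 1*1 = 1.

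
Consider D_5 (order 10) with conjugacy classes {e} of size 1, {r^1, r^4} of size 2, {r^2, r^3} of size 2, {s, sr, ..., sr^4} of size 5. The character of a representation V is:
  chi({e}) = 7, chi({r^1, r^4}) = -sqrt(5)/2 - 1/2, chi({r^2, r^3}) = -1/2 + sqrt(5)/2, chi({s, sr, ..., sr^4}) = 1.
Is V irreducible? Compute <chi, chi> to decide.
Not irreducible (reducible): <chi, chi> = 6 > 1.

Argument: <chi, chi> = (1/|G|) sum_C |C| * |chi(C)|^2 = (1/10)[1*|7|^2 + 2*|-sqrt(5)/2 - 1/2|^2 + 2*|-1/2 + sqrt(5)/2|^2 + 5*|1|^2]
  = (1/10)[(49) + (sqrt(5) + 3) + (3 - sqrt(5)) + (5)] = 60/10 = 6.
A character is irreducible iff <chi, chi> = 1, so this representation is reducible.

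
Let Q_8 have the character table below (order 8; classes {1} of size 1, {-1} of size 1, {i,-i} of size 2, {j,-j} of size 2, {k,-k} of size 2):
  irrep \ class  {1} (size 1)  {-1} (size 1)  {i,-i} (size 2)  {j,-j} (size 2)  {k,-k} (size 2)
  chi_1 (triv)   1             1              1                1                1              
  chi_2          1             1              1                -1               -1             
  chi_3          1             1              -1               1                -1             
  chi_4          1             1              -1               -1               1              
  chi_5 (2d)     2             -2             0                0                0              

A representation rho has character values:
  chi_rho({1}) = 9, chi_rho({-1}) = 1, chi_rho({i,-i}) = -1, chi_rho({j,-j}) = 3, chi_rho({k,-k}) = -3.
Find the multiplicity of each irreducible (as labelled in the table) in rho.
Multiplicities: chi_1: 1, chi_2: 1, chi_3: 3, chi_4: 0, chi_5: 2.

Justification: Use <chi_rho, chi> = (1/|G|) sum_C |C| * chi_rho(C) * conj(chi(C)) with |G| = 8 for each irreducible chi in the table:
  <chi_rho, chi_1> = (1/8)[1*(9)*conj(1) + 1*(1)*conj(1) + 2*(-1)*conj(1) + 2*(3)*conj(1) + 2*(-3)*conj(1)]
      = (1/8)[(9) + (1) + (-2) + (6) + (-6)] = 8/8 = 1
  <chi_rho, chi_2> = (1/8)[1*(9)*conj(1) + 1*(1)*conj(1) + 2*(-1)*conj(1) + 2*(3)*conj(-1) + 2*(-3)*conj(-1)]
      = (1/8)[(9) + (1) + (-2) + (-6) + (6)] = 8/8 = 1
  <chi_rho, chi_3> = (1/8)[1*(9)*conj(1) + 1*(1)*conj(1) + 2*(-1)*conj(-1) + 2*(3)*conj(1) + 2*(-3)*conj(-1)]
      = (1/8)[(9) + (1) + (2) + (6) + (6)] = 24/8 = 3
  <chi_rho, chi_4> = (1/8)[1*(9)*conj(1) + 1*(1)*conj(1) + 2*(-1)*conj(-1) + 2*(3)*conj(-1) + 2*(-3)*conj(1)]
      = (1/8)[(9) + (1) + (2) + (-6) + (-6)] = 0/8 = 0
  <chi_rho, chi_5> = (1/8)[1*(9)*conj(2) + 1*(1)*conj(-2) + 2*(-1)*conj(0) + 2*(3)*conj(0) + 2*(-3)*conj(0)]
      = (1/8)[(18) + (-2) + (0) + (0) + (0)] = 16/8 = 2
Dimension check: dim(rho) = sum (mult * dim) = 1*1 + 1*1 + 3*1 + 0*1 + 2*2 = 9 = chi_rho(e) = 9.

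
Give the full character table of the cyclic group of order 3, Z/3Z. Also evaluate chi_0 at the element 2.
Character table of Z/3Z (irreps indexed chi_0,...,chi_2 with chi_k(m) = zeta_3^(k*m), zeta_3 = exp(2*pi*i/3)):
  irrep \ class  {0} (size 1)  {1} (size 1)    {2} (size 1)  
  chi_0          1             1               1             
  chi_1          1             exp(2*I*pi/3)   exp(-2*I*pi/3)
  chi_2          1             exp(-2*I*pi/3)  exp(2*I*pi/3) 

Spot check: chi_0(2) = zeta_3^(0*2) = zeta_3^0 = 1.

Derivation: Z/3Z is abelian, so all 3 irreducible complex representations are 1-dimensional. They are given by chi_k(m) = zeta_3^(k*m) for k = 0,...,2. Row orthogonality: sum_m chi_k(m) conj(chi_l(m)) = 3 * [k = l].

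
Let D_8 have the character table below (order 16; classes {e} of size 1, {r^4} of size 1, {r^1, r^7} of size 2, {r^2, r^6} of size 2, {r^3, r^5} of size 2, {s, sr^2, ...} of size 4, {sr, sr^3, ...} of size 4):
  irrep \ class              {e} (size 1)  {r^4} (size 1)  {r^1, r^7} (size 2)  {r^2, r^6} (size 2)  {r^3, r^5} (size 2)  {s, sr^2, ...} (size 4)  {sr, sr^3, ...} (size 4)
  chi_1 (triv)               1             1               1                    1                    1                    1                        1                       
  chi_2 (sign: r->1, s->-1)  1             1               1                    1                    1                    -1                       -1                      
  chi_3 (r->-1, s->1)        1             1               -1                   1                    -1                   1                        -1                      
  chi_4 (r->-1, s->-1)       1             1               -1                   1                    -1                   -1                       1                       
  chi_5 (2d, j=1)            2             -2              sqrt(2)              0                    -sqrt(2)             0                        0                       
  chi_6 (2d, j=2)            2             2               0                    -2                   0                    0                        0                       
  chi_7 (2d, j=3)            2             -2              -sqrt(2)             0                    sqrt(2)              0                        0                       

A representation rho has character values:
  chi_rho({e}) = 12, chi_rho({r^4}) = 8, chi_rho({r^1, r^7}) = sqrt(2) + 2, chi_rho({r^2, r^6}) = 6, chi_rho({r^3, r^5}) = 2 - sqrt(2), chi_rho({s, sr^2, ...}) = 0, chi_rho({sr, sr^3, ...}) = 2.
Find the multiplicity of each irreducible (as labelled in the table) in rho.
Multiplicities: chi_1: 3, chi_2: 2, chi_3: 1, chi_4: 2, chi_5: 1, chi_6: 1, chi_7: 0.

Why: Use <chi_rho, chi> = (1/|G|) sum_C |C| * chi_rho(C) * conj(chi(C)) with |G| = 16 for each irreducible chi in the table:
  <chi_rho, chi_1> = (1/16)[1*(12)*conj(1) + 1*(8)*conj(1) + 2*(sqrt(2) + 2)*conj(1) + 2*(6)*conj(1) + 2*(2 - sqrt(2))*conj(1) + 4*(0)*conj(1) + 4*(2)*conj(1)]
      = (1/16)[(12) + (8) + (2*sqrt(2) + 4) + (12) + (4 - 2*sqrt(2)) + (0) + (8)] = 48/16 = 3
  <chi_rho, chi_2> = (1/16)[1*(12)*conj(1) + 1*(8)*conj(1) + 2*(sqrt(2) + 2)*conj(1) + 2*(6)*conj(1) + 2*(2 - sqrt(2))*conj(1) + 4*(0)*conj(-1) + 4*(2)*conj(-1)]
      = (1/16)[(12) + (8) + (2*sqrt(2) + 4) + (12) + (4 - 2*sqrt(2)) + (0) + (-8)] = 32/16 = 2
  <chi_rho, chi_3> = (1/16)[1*(12)*conj(1) + 1*(8)*conj(1) + 2*(sqrt(2) + 2)*conj(-1) + 2*(6)*conj(1) + 2*(2 - sqrt(2))*conj(-1) + 4*(0)*conj(1) + 4*(2)*conj(-1)]
      = (1/16)[(12) + (8) + (-4 - 2*sqrt(2)) + (12) + (-4 + 2*sqrt(2)) + (0) + (-8)] = 16/16 = 1
  <chi_rho, chi_4> = (1/16)[1*(12)*conj(1) + 1*(8)*conj(1) + 2*(sqrt(2) + 2)*conj(-1) + 2*(6)*conj(1) + 2*(2 - sqrt(2))*conj(-1) + 4*(0)*conj(-1) + 4*(2)*conj(1)]
      = (1/16)[(12) + (8) + (-4 - 2*sqrt(2)) + (12) + (-4 + 2*sqrt(2)) + (0) + (8)] = 32/16 = 2
  <chi_rho, chi_5> = (1/16)[1*(12)*conj(2) + 1*(8)*conj(-2) + 2*(sqrt(2) + 2)*conj(sqrt(2)) + 2*(6)*conj(0) + 2*(2 - sqrt(2))*conj(-sqrt(2)) + 4*(0)*conj(0) + 4*(2)*conj(0)]
      = (1/16)[(24) + (-16) + (4 + 4*sqrt(2)) + (0) + (4 - 4*sqrt(2)) + (0) + (0)] = 16/16 = 1
  <chi_rho, chi_6> = (1/16)[1*(12)*conj(2) + 1*(8)*conj(2) + 2*(sqrt(2) + 2)*conj(0) + 2*(6)*conj(-2) + 2*(2 - sqrt(2))*conj(0) + 4*(0)*conj(0) + 4*(2)*conj(0)]
      = (1/16)[(24) + (16) + (0) + (-24) + (0) + (0) + (0)] = 16/16 = 1
  <chi_rho, chi_7> = (1/16)[1*(12)*conj(2) + 1*(8)*conj(-2) + 2*(sqrt(2) + 2)*conj(-sqrt(2)) + 2*(6)*conj(0) + 2*(2 - sqrt(2))*conj(sqrt(2)) + 4*(0)*conj(0) + 4*(2)*conj(0)]
      = (1/16)[(24) + (-16) + (-4*sqrt(2) - 4) + (0) + (-4 + 4*sqrt(2)) + (0) + (0)] = 0/16 = 0
Dimension check: dim(rho) = sum (mult * dim) = 3*1 + 2*1 + 1*1 + 2*1 + 1*2 + 1*2 + 0*2 = 12 = chi_rho(e) = 12.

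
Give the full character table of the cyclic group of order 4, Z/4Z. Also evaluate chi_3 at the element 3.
Character table of Z/4Z (irreps indexed chi_0,...,chi_3 with chi_k(m) = zeta_4^(k*m), zeta_4 = exp(2*pi*i/4)):
  irrep \ class  {0} (size 1)  {1} (size 1)  {2} (size 1)  {3} (size 1)
  chi_0          1             1             1             1           
  chi_1          1             I             -1            -I          
  chi_2          1             -1            1             -1          
  chi_3          1             -I            -1            I           

Spot check: chi_3(3) = zeta_4^(3*3) = zeta_4^9 = I.

Argument: Z/4Z is abelian, so all 4 irreducible complex representations are 1-dimensional. They are given by chi_k(m) = zeta_4^(k*m) for k = 0,...,3. Row orthogonality: sum_m chi_k(m) conj(chi_l(m)) = 4 * [k = l].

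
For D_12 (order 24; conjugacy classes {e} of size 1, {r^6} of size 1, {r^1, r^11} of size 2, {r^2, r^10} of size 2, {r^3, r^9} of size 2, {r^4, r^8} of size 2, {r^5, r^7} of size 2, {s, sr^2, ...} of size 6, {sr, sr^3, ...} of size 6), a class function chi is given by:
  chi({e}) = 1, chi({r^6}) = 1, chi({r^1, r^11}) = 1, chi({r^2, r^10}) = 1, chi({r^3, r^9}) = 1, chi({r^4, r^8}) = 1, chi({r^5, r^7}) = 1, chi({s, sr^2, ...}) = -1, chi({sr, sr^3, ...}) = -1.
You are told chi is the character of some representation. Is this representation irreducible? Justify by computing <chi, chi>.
Irreducible: <chi, chi> = 1.

Explanation: <chi, chi> = (1/|G|) sum_C |C| * |chi(C)|^2 = (1/24)[1*|1|^2 + 1*|1|^2 + 2*|1|^2 + 2*|1|^2 + 2*|1|^2 + 2*|1|^2 + 2*|1|^2 + 6*|-1|^2 + 6*|-1|^2]
  = (1/24)[(1) + (1) + (2) + (2) + (2) + (2) + (2) + (6) + (6)] = 24/24 = 1.
A character is irreducible iff <chi, chi> = 1, so this representation is irreducible.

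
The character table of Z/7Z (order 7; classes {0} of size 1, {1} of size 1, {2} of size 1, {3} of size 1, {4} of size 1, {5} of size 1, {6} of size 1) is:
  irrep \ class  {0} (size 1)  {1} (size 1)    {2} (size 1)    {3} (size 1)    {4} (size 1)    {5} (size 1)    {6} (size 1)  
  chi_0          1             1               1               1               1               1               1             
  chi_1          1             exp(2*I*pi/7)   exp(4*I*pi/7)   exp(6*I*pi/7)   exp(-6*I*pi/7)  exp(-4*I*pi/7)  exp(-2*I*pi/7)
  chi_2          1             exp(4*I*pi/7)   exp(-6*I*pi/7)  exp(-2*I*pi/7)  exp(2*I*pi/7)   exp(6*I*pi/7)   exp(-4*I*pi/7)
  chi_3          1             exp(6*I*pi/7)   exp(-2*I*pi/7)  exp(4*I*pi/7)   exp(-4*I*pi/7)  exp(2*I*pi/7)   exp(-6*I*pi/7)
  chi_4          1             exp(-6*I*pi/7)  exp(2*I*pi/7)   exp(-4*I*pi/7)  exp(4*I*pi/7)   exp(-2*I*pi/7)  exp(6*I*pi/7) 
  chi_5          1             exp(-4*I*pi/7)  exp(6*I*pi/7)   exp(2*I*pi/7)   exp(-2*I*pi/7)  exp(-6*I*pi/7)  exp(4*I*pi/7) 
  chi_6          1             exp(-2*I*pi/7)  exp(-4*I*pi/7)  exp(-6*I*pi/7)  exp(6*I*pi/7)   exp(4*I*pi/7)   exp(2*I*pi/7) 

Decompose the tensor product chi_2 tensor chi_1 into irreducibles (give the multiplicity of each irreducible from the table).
chi_2 tensor chi_1 = chi_3 (all other irreducibles have multiplicity 0).

Proof sketch: The character of a tensor product is the pointwise product (chi_2 * chi_1)(C) = chi_2(C) * chi_1(C):
  {0}: (1)*(1), {1}: (exp(4*I*pi/7))*(exp(2*I*pi/7)), {2}: (exp(-6*I*pi/7))*(exp(4*I*pi/7)), {3}: (exp(-2*I*pi/7))*(exp(6*I*pi/7)), {4}: (exp(2*I*pi/7))*(exp(-6*I*pi/7)), {5}: (exp(6*I*pi/7))*(exp(-4*I*pi/7)), {6}: (exp(-4*I*pi/7))*(exp(-2*I*pi/7))
so (chi_2 * chi_1) takes values
  {0} -> 1, {1} -> exp(6*I*pi/7), {2} -> exp(-2*I*pi/7), {3} -> exp(4*I*pi/7), {4} -> exp(-4*I*pi/7), {5} -> exp(2*I*pi/7), {6} -> exp(-6*I*pi/7).
Now take the inner product of this character with each irreducible chi from the table, <chi_2*chi_1, chi> = (1/7) sum_C |C| (chi_2*chi_1)(C) conj(chi(C)):
  <chi_2*chi_1, chi_0> = (1/7)[1*(1)*conj(1) + 1*(exp(6*I*pi/7))*conj(1) + 1*(exp(-2*I*pi/7))*conj(1) + 1*(exp(4*I*pi/7))*conj(1) + 1*(exp(-4*I*pi/7))*conj(1) + 1*(exp(2*I*pi/7))*conj(1) + 1*(exp(-6*I*pi/7))*conj(1)]
      = (1/7)[(1) + (exp(6*I*pi/7)) + (exp(-2*I*pi/7)) + (exp(4*I*pi/7)) + (exp(-4*I*pi/7)) + (exp(2*I*pi/7)) + (exp(-6*I*pi/7))] = 0/7 = 0
  <chi_2*chi_1, chi_1> = (1/7)[1*(1)*conj(1) + 1*(exp(6*I*pi/7))*conj(exp(2*I*pi/7)) + 1*(exp(-2*I*pi/7))*conj(exp(4*I*pi/7)) + 1*(exp(4*I*pi/7))*conj(exp(6*I*pi/7)) + 1*(exp(-4*I*pi/7))*conj(exp(-6*I*pi/7)) + 1*(exp(2*I*pi/7))*conj(exp(-4*I*pi/7)) + 1*(exp(-6*I*pi/7))*conj(exp(-2*I*pi/7))]
      = (1/7)[(1) + (exp(4*I*pi/7)) + (exp(-6*I*pi/7)) + (exp(-2*I*pi/7)) + (exp(2*I*pi/7)) + (exp(6*I*pi/7)) + (exp(-4*I*pi/7))] = 0/7 = 0
  <chi_2*chi_1, chi_2> = (1/7)[1*(1)*conj(1) + 1*(exp(6*I*pi/7))*conj(exp(4*I*pi/7)) + 1*(exp(-2*I*pi/7))*conj(exp(-6*I*pi/7)) + 1*(exp(4*I*pi/7))*conj(exp(-2*I*pi/7)) + 1*(exp(-4*I*pi/7))*conj(exp(2*I*pi/7)) + 1*(exp(2*I*pi/7))*conj(exp(6*I*pi/7)) + 1*(exp(-6*I*pi/7))*conj(exp(-4*I*pi/7))]
      = (1/7)[(1) + (exp(2*I*pi/7)) + (exp(4*I*pi/7)) + (exp(6*I*pi/7)) + (exp(-6*I*pi/7)) + (exp(-4*I*pi/7)) + (exp(-2*I*pi/7))] = 0/7 = 0
  <chi_2*chi_1, chi_3> = (1/7)[1*(1)*conj(1) + 1*(exp(6*I*pi/7))*conj(exp(6*I*pi/7)) + 1*(exp(-2*I*pi/7))*conj(exp(-2*I*pi/7)) + 1*(exp(4*I*pi/7))*conj(exp(4*I*pi/7)) + 1*(exp(-4*I*pi/7))*conj(exp(-4*I*pi/7)) + 1*(exp(2*I*pi/7))*conj(exp(2*I*pi/7)) + 1*(exp(-6*I*pi/7))*conj(exp(-6*I*pi/7))]
      = (1/7)[(1) + (1) + (1) + (1) + (1) + (1) + (1)] = 7/7 = 1
  <chi_2*chi_1, chi_4> = (1/7)[1*(1)*conj(1) + 1*(exp(6*I*pi/7))*conj(exp(-6*I*pi/7)) + 1*(exp(-2*I*pi/7))*conj(exp(2*I*pi/7)) + 1*(exp(4*I*pi/7))*conj(exp(-4*I*pi/7)) + 1*(exp(-4*I*pi/7))*conj(exp(4*I*pi/7)) + 1*(exp(2*I*pi/7))*conj(exp(-2*I*pi/7)) + 1*(exp(-6*I*pi/7))*conj(exp(6*I*pi/7))]
      = (1/7)[(1) + (exp(-2*I*pi/7)) + (exp(-4*I*pi/7)) + (exp(-6*I*pi/7)) + (exp(6*I*pi/7)) + (exp(4*I*pi/7)) + (exp(2*I*pi/7))] = 0/7 = 0
  <chi_2*chi_1, chi_5> = (1/7)[1*(1)*conj(1) + 1*(exp(6*I*pi/7))*conj(exp(-4*I*pi/7)) + 1*(exp(-2*I*pi/7))*conj(exp(6*I*pi/7)) + 1*(exp(4*I*pi/7))*conj(exp(2*I*pi/7)) + 1*(exp(-4*I*pi/7))*conj(exp(-2*I*pi/7)) + 1*(exp(2*I*pi/7))*conj(exp(-6*I*pi/7)) + 1*(exp(-6*I*pi/7))*conj(exp(4*I*pi/7))]
      = (1/7)[(1) + (exp(-4*I*pi/7)) + (exp(6*I*pi/7)) + (exp(2*I*pi/7)) + (exp(-2*I*pi/7)) + (exp(-6*I*pi/7)) + (exp(4*I*pi/7))] = 0/7 = 0
  <chi_2*chi_1, chi_6> = (1/7)[1*(1)*conj(1) + 1*(exp(6*I*pi/7))*conj(exp(-2*I*pi/7)) + 1*(exp(-2*I*pi/7))*conj(exp(-4*I*pi/7)) + 1*(exp(4*I*pi/7))*conj(exp(-6*I*pi/7)) + 1*(exp(-4*I*pi/7))*conj(exp(6*I*pi/7)) + 1*(exp(2*I*pi/7))*conj(exp(4*I*pi/7)) + 1*(exp(-6*I*pi/7))*conj(exp(2*I*pi/7))]
      = (1/7)[(1) + (exp(-6*I*pi/7)) + (exp(2*I*pi/7)) + (exp(-4*I*pi/7)) + (exp(4*I*pi/7)) + (exp(-2*I*pi/7)) + (exp(6*I*pi/7))] = 0/7 = 0
(Exp terms are combined using exp(i*s)*conj(exp(i*t)) = exp(i*(s-t)), and sums of them are collapsed using the identity that for every m > 1 the m distinct m-th roots of unity sum to 0, e.g. 1 + exp(2*I*pi/3) + exp(-2*I*pi/3) = 0.)
Hence the multiplicities are chi_3: 1. Dimension check: dim(chi_2)*dim(chi_1) = 1*1 = 1 and sum (mult * dim) = 1*1 = 1.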